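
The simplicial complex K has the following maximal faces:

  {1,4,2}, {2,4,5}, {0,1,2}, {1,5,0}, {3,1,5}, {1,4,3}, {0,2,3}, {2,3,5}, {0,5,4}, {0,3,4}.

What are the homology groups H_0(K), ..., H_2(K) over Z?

H_0 = Z,  H_1 = Z/2Z,  H_2 = 0.

Order the vertices as 0 < 1 < 2 < 3 < 4 < 5. Listing each simplex with vertices in this order, K has dimension 2 with simplices:

  0-simplices (6): [0], [1], [2], [3], [4], [5]
  1-simplices (15): [0,1], [0,2], [0,3], [0,4], [0,5], [1,2], [1,3], [1,4], [1,5], [2,3], [2,4], [2,5], [3,4], [3,5], [4,5]
  2-simplices (10): [0,1,2], [0,1,5], [0,2,3], [0,3,4], [0,4,5], [1,2,4], [1,3,4], [1,3,5], [2,3,5], [2,4,5]

so the chain groups are C_0 ≅ Z^6, C_1 ≅ Z^15, C_2 ≅ Z^10.

∂_1: C_1 → C_0 is given by ∂[p,q] = [q] − [p].
The 6×15 boundary matrix has rank 5 and Smith normal form diag(1,1,1,1,1).

Boundary ∂_2: C_2 → C_1 sends each 2-simplex [p,q,r] to [q,r] − [p,r] + [p,q]. For instance
  ∂[0,1,2] = [1,2] − [0,2] + [0,1],
  ∂[2,4,5] = [4,5] − [2,5] + [2,4].
As a 15×10 matrix over Z this has rank 10, with invariant factors (1,1,1,1,1,1,1,1,1,2).

From H_k ≅ ker(∂_k) / im(∂_{k+1}) we obtain:

  H_0: rank C_0 − rank ∂_1 = 6 − 5 = 1, and the invariant factors of ∂_1 are all 1, so H_0 ≅ Z.
  H_1: rank ker ∂_1 − rank ∂_2 = (15 − 5) − 10 = 0, and ∂_2 has invariant factor 2 > 1, so H_1 ≅ Z/2Z.
  H_2: rank ker ∂_2 − rank ∂_3 = (10 − 10) − 0 = 0, and there is no ∂_3, so H_2 ≅ 0.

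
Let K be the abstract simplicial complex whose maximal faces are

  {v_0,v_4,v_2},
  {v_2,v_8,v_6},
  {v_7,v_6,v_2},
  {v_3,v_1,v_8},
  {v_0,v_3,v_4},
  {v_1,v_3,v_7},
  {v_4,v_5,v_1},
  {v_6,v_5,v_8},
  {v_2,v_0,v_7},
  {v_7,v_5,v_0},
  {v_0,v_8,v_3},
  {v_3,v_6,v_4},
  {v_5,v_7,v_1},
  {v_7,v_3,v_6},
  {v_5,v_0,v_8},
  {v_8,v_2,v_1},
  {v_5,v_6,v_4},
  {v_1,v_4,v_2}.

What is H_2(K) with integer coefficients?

Fix the vertex order v_0 < v_1 < v_2 < v_3 < v_4 < v_5 < v_6 < v_7 < v_8 and write every simplex with vertices in increasing order. Then dim K = 2 and the simplices of K are:

  0-simplices (9): [v_0], [v_1], [v_2], [v_3], [v_4], [v_5], [v_6], [v_7], [v_8]
  1-simplices (27): (27 of them)
  2-simplices (18): (18 of them)

Hence C_0 ≅ Z^9, C_1 ≅ Z^27, C_2 ≅ Z^18.

Boundary ∂_1: C_1 → C_0 maps an edge to its endpoints' difference, ∂[p,q] = q − p. For instance
  ∂[v_4,v_6] = [v_6] − [v_4].
This gives a 9×27 integer matrix of rank 8; reducing to Smith normal form yields diagonal entries (1,1,1,1,1,1,1,1).

The boundary map ∂_2: C_2 → C_1 sends each 2-simplex [p,q,r] to [q,r] − [p,r] + [p,q]. For instance
  ∂[v_1,v_2,v_8] = [v_2,v_8] − [v_1,v_8] + [v_1,v_2],
  ∂[v_5,v_6,v_8] = [v_6,v_8] − [v_5,v_8] + [v_5,v_6].
This gives a 27×18 integer matrix of rank 17; reducing to Smith normal form yields diagonal entries (1,1,1,1,1,1,1,1,1,1,1,1,1,1,1,1,1).

Reading off H_k = ker ∂_k / im ∂_{k+1}:

  H_2: rank ker ∂_2 − rank ∂_3 = (18 − 17) − 0 = 1, and there is no ∂_3, so H_2 = Z.

H_2 = Z.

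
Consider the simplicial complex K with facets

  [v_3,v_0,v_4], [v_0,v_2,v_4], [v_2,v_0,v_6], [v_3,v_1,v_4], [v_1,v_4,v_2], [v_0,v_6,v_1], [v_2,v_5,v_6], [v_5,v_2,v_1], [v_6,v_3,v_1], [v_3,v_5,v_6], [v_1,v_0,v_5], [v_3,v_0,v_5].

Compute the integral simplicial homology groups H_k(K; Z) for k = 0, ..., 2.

H_0 ≅ Z,  H_1 ≅ Z/2,  H_2 = 0.

Fix the vertex order v_0 < v_1 < v_2 < v_3 < v_4 < v_5 < v_6 and write every simplex with vertices in increasing order. Then dim K = 2 and the simplices of K are:

  0-simplices (7): [v_0], [v_1], [v_2], [v_3], [v_4], [v_5], [v_6]
  1-simplices (18): (18 of them)
  2-simplices (12): (12 of them)

giving chain groups C_0 ≅ Z^7, C_1 ≅ Z^18, C_2 ≅ Z^12.

Boundary ∂_1: C_1 → C_0 maps an edge to its endpoints' difference, ∂[p,q] = q − p.
The resulting 7×18 matrix has rank 6, and its Smith normal form has invariant factors (1,1,1,1,1,1).

Boundary ∂_2: C_2 → C_1 sends each 2-simplex [p,q,r] to [q,r] − [p,r] + [p,q]. For instance
  ∂[v_2,v_5,v_6] = [v_5,v_6] − [v_2,v_6] + [v_2,v_5],
  ∂[v_3,v_5,v_6] = [v_5,v_6] − [v_3,v_6] + [v_3,v_5].
The resulting 18×12 matrix has rank 12, and its Smith normal form has invariant factors (1,1,1,1,1,1,1,1,1,1,1,2).

Computing H_k = (kernel of ∂_k) / (image of ∂_{k+1}):

  H_0: rank C_0 − rank ∂_1 = 7 − 6 = 1, and the invariant factors of ∂_1 are all 1, so H_0 = Z.
  H_1: rank ker ∂_1 − rank ∂_2 = (18 − 6) − 12 = 0, and ∂_2 has invariant factor 2 > 1, so H_1 = Z/2.
  H_2: rank ker ∂_2 − rank ∂_3 = (12 − 12) − 0 = 0, and there is no ∂_3, so H_2 = 0.

As a check, the Euler characteristic is 7 − 18 + 12 = 1, which agrees with 1 − 0 + 0 = 1.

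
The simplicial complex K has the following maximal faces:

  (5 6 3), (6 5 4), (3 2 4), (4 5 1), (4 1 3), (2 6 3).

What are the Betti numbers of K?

Fix the vertex order 1 < 2 < 3 < 4 < 5 < 6 and write every simplex with vertices in increasing order. Then dim K = 2 and the simplices of K are:

  0-simplices (6): [1], [2], [3], [4], [5], [6]
  1-simplices (12): [1,3], [1,4], [1,5], [2,3], [2,4], [2,6], [3,4], [3,5], [3,6], [4,5], [4,6], [5,6]
  2-simplices (6): [1,3,4], [1,4,5], [2,3,4], [2,3,6], [3,5,6], [4,5,6]

giving chain groups C_0 ≅ Z^6, C_1 ≅ Z^12, C_2 ≅ Z^6.

Boundary ∂_1: C_1 → C_0 is given by ∂[p,q] = [q] − [p]. For instance
  ∂[1,5] = [5] − [1].
The 6×12 boundary matrix has rank 5 and Smith normal form diag(1,1,1,1,1).

∂_2: C_2 → C_1 acts by ∂[p,q,r] = [q,r] − [p,r] + [p,q]. For instance
  ∂[1,4,5] = [4,5] − [1,5] + [1,4],
  ∂[2,3,4] = [3,4] − [2,4] + [2,3].
This gives a 12×6 integer matrix of rank 6; reducing to Smith normal form yields diagonal entries (1,1,1,1,1,1).

From H_k ≅ ker(∂_k) / im(∂_{k+1}) we obtain:

  H_0: rank C_0 − rank ∂_1 = 6 − 5 = 1, and the invariant factors of ∂_1 are all 1, so H_0 = Z.
  H_1: rank ker ∂_1 − rank ∂_2 = (12 − 5) − 6 = 1, and the invariant factors of ∂_2 are all 1, so H_1 = Z.
  H_2: rank ker ∂_2 − rank ∂_3 = (6 − 6) − 0 = 0, and there is no ∂_3, so H_2 = 0.

As a check, the Euler characteristic is 6 − 12 + 6 = 0, which agrees with 1 − 1 + 0 = 0.
(K is a triangulation of the cylinder S^1 x I.)

Hence the Betti numbers are b_0 = 1, b_1 = 1, b_2 = 0.

b_0 = 1, b_1 = 1, b_2 = 0.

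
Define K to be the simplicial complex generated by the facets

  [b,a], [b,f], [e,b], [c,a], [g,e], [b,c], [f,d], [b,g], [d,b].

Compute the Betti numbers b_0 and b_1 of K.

K has 7 vertices, 9 edges.
rank ∂_0 = 0, rank ∂_1 = 6 ⇒ b_0 = 7 − 0 − 6 = 1; all invariant factors of ∂_1 are 1 so no torsion. So H_0 ≅ Z.
rank ∂_1 = 6, rank ∂_2 = 0 ⇒ b_1 = 9 − 6 − 0 = 3. So H_1 ≅ Z^3.

b_0 = 1, b_1 = 3.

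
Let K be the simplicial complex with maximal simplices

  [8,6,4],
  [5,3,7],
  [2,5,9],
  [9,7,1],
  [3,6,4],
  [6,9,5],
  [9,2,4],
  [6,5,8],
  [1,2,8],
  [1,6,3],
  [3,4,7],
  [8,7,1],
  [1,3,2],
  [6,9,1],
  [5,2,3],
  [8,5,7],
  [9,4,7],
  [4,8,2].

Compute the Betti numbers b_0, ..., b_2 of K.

Fix the vertex order 1 < 2 < 3 < 4 < 5 < 6 < 7 < 8 < 9 and write every simplex with vertices in increasing order. Then dim K = 2 and the simplices of K are:

  0-simplices (9): [1], [2], [3], [4], [5], [6], [7], [8], [9]
  1-simplices (27): (27 of them)
  2-simplices (18): [1,2,3], [1,2,8], [1,3,6], [1,6,9], [1,7,8], [1,7,9], [2,3,5], [2,4,8], [2,4,9], [2,5,9], [3,4,6], [3,4,7], [3,5,7], [4,6,8], [4,7,9], [5,6,8], [5,6,9], [5,7,8]

giving chain groups C_0 ≅ Z^9, C_1 ≅ Z^27, C_2 ≅ Z^18.

∂_1: C_1 → C_0 maps an edge to its endpoints' difference, ∂[p,q] = q − p.
As a 9×27 matrix over Z this has rank 8, with invariant factors (1,1,1,1,1,1,1,1).

The boundary map ∂_2: C_2 → C_1 acts by ∂[p,q,r] = [q,r] − [p,r] + [p,q]. For instance
  ∂[5,6,9] = [6,9] − [5,9] + [5,6],
  ∂[3,5,7] = [5,7] − [3,7] + [3,5].
This gives a 27×18 integer matrix of rank 17; reducing to Smith normal form yields diagonal entries (1,1,1,1,1,1,1,1,1,1,1,1,1,1,1,1,1).

Reading off H_k = ker ∂_k / im ∂_{k+1}:

  H_0: rank C_0 − rank ∂_1 = 9 − 8 = 1, and the invariant factors of ∂_1 are all 1, so H_0 = Z.
  H_1: rank ker ∂_1 − rank ∂_2 = (27 − 8) − 17 = 2, and the invariant factors of ∂_2 are all 1, so H_1 = Z^2.
  H_2: rank ker ∂_2 − rank ∂_3 = (18 − 17) − 0 = 1, and there is no ∂_3, so H_2 = Z.

As a check, the Euler characteristic is 9 − 27 + 18 = 0, which agrees with 1 − 2 + 1 = 0.
(K is a triangulation of the torus T^2.)

Hence the Betti numbers are b_0 = 1, b_1 = 2, b_2 = 1.

b_0 = 1, b_1 = 2, b_2 = 1.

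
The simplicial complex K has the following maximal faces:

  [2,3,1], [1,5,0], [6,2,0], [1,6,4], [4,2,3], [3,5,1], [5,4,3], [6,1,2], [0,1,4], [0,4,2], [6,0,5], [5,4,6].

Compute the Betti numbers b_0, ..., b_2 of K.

b_0 = 1, b_1 = 0, b_2 = 0.

We work with the vertex ordering 0 < 1 < 2 < 3 < 4 < 5 < 6. The simplices of K, each written with vertices in increasing order, are:

  0-simplices (7): [0], [1], [2], [3], [4], [5], [6]
  1-simplices (18): [0,1], [0,2], [0,4], [0,5], [0,6], [1,2], [1,3], [1,4], [1,5], [1,6], [2,3], [2,4], [2,6], [3,4], [3,5], [4,5], [4,6], [5,6]
  2-simplices (12): [0,1,4], [0,1,5], [0,2,4], [0,2,6], [0,5,6], [1,2,3], [1,2,6], [1,3,5], [1,4,6], [2,3,4], [3,4,5], [4,5,6]

giving chain groups C_0 ≅ Z^7, C_1 ≅ Z^18, C_2 ≅ Z^12.

Boundary ∂_1: C_1 → C_0 sends each edge [p,q] (with p < q) to q − p. For instance
  ∂[2,6] = [6] − [2].
The resulting 7×18 matrix has rank 6, and its Smith normal form has invariant factors (1,1,1,1,1,1).

∂_2: C_2 → C_1 acts by ∂[p,q,r] = [q,r] − [p,r] + [p,q]. For instance
  ∂[4,5,6] = [5,6] − [4,6] + [4,5],
  ∂[2,3,4] = [3,4] − [2,4] + [2,3].
The resulting 18×12 matrix has rank 12, and its Smith normal form has invariant factors (1,1,1,1,1,1,1,1,1,1,1,2).

From H_k ≅ ker(∂_k) / im(∂_{k+1}) we obtain:

  H_0: rank C_0 − rank ∂_1 = 7 − 6 = 1, and the invariant factors of ∂_1 are all 1, so H_0 ≅ Z.
  H_1: rank ker ∂_1 − rank ∂_2 = (18 − 6) − 12 = 0, and ∂_2 has invariant factor 2 > 1, so H_1 ≅ Z/2.
  H_2: rank ker ∂_2 − rank ∂_3 = (12 − 12) − 0 = 0, and there is no ∂_3, so H_2 ≅ 0.

(K is a triangulation of the real projective plane RP^2.)

Hence the Betti numbers are b_0 = 1, b_1 = 0, b_2 = 0.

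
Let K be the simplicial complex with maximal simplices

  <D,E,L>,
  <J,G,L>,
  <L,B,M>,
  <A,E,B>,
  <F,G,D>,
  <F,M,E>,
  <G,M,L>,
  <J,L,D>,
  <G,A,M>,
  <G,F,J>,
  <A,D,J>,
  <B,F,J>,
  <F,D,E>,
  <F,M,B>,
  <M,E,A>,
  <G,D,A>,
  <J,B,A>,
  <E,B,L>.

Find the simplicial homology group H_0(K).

Fix the vertex order A < B < D < E < F < G < J < L < M and write every simplex with vertices in increasing order. Then dim K = 2 and the simplices of K are:

  0-simplices (9): A, B, D, E, F, G, J, L, M
  1-simplices (27): AB, AD, AE, AG, AJ, AM, BE, BF, BJ, BL, BM, DE, DF, DG, DJ, DL, EF, EL, EM, FG, FJ, FM, GJ, GL, GM, JL, LM
  2-simplices (18): ABE, ABJ, ADG, ADJ, AEM, AGM, BEL, BFJ, BFM, BLM, DEF, DEL, DFG, DJL, EFM, FGJ, GJL, GLM

giving chain groups C_0 ≅ Z^9, C_1 ≅ Z^27, C_2 ≅ Z^18.

∂_1: C_1 → C_0 sends each edge [p,q] (with p < q) to q − p.
The 9×27 boundary matrix has rank 8 and Smith normal form diag(1,1,1,1,1,1,1,1).

∂_2: C_2 → C_1 sends each 2-simplex [p,q,r] to [q,r] − [p,r] + [p,q]. For instance
  ∂DFG = FG − DG + DF,
  ∂ABE = BE − AE + AB.
The 27×18 boundary matrix has rank 18 and Smith normal form diag(1,1,1,1,1,1,1,1,1,1,1,1,1,1,1,1,1,2).

Reading off H_k = ker ∂_k / im ∂_{k+1}:

  H_0: rank C_0 − rank ∂_1 = 9 − 8 = 1, and the invariant factors of ∂_1 are all 1, so H_0 = Z.

(K is a triangulation of the Klein bottle.)

H_0 = Z.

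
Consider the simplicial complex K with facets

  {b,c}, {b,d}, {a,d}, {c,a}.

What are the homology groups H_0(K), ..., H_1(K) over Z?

Order the vertices as a < b < c < d. Listing each simplex with vertices in this order, K has dimension 1 with simplices:

  0-simplices (4): a, b, c, d
  1-simplices (4): ac, ad, bc, bd

giving chain groups C_0 ≅ Z^4, C_1 ≅ Z^4.

The boundary map ∂_1: C_1 → C_0 is given by ∂[p,q] = [q] − [p]. For instance
  ∂ac = c − a.
The 4×4 boundary matrix has rank 3 and Smith normal form diag(1,1,1).

Reading off H_k = ker ∂_k / im ∂_{k+1}:

  H_0: rank C_0 − rank ∂_1 = 4 − 3 = 1, and the invariant factors of ∂_1 are all 1, so H_0 = Z.
  H_1: rank ker ∂_1 − rank ∂_2 = (4 − 3) − 0 = 1, and there is no ∂_2, so H_1 = Z.

H_0 ≅ Z,  H_1 ≅ Z.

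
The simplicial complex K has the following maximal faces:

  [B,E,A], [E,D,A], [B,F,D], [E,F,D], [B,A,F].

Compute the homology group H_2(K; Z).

K has 5 vertices, 10 edges, 5 triangles.
rank ∂_2 = 5, rank ∂_3 = 0 ⇒ b_2 = 5 − 5 − 0 = 0. So H_2 = 0.

H_2 = 0.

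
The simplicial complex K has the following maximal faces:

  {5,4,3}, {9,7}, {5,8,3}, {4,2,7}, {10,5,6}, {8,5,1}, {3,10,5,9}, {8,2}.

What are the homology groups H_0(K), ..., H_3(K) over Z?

H_0 ≅ Z,  H_1 ≅ Z^2,  H_2 = 0,  H_3 = 0.

Take the total order 1 < 2 < 3 < 4 < 5 < 6 < 7 < 8 < 9 < 10 on the vertex set. Then K (dimension 3) consists of the simplices:

  0-simplices (10): [1], [2], [3], [4], [5], [6], [7], [8], [9], [10]
  1-simplices (19): [1,5], [1,8], [2,4], [2,7], [2,8], [3,4], [3,5], [3,8], [3,9], [3,10], [4,5], [4,7], [5,6], [5,8], [5,9], [5,10], [6,10], [7,9], [9,10]
  2-simplices (9): [1,5,8], [2,4,7], [3,4,5], [3,5,8], [3,5,9], [3,5,10], [3,9,10], [5,6,10], [5,9,10]
  3-simplices (1): [3,5,9,10]

so the chain groups are C_0 ≅ Z^10, C_1 ≅ Z^19, C_2 ≅ Z^9, C_3 ≅ Z^1.

∂_1: C_1 → C_0 sends each edge [p,q] (with p < q) to q − p. For instance
  ∂[6,10] = [10] − [6].
As a 10×19 matrix over Z this has rank 9, with invariant factors (1,1,1,1,1,1,1,1,1).

Boundary ∂_2: C_2 → C_1 acts by ∂[p,q,r] = [q,r] − [p,r] + [p,q]. For instance
  ∂[3,5,8] = [5,8] − [3,8] + [3,5],
  ∂[5,6,10] = [6,10] − [5,10] + [5,6].
The 19×9 boundary matrix has rank 8 and Smith normal form diag(1,1,1,1,1,1,1,1).

Boundary ∂_3: C_3 → C_2 sends each 3-simplex σ to the alternating sum Σ_i (−1)^i (σ with its i-th vertex removed). For instance
  ∂[3,5,9,10] = [5,9,10] − [3,9,10] + [3,5,10] − [3,5,9].
The resulting 9×1 matrix has rank 1, and its Smith normal form has invariant factors (1).

Now H_k = ker ∂_k / im ∂_{k+1}, so:

  H_0: rank C_0 − rank ∂_1 = 10 − 9 = 1, and the invariant factors of ∂_1 are all 1, so H_0 = Z.
  H_1: rank ker ∂_1 − rank ∂_2 = (19 − 9) − 8 = 2, and the invariant factors of ∂_2 are all 1, so H_1 = Z^2.
  H_2: rank ker ∂_2 − rank ∂_3 = (9 − 8) − 1 = 0, and the invariant factors of ∂_3 are all 1, so H_2 = 0.
  H_3: rank ker ∂_3 − rank ∂_4 = (1 − 1) − 0 = 0, and there is no ∂_4, so H_3 = 0.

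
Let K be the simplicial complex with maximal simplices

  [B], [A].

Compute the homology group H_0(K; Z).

H_0 ≅ Z^2.

Order the vertices as A < B. Listing each simplex with vertices in this order, K has dimension 0 with simplices:

  0-simplices (2): A, B

so the chain groups are C_0 ≅ Z^2.

Now H_k = ker ∂_k / im ∂_{k+1}, so:

  H_0: rank C_0 − rank ∂_1 = 2 − 0 = 2, and there is no ∂_1, so H_0 ≅ Z^2.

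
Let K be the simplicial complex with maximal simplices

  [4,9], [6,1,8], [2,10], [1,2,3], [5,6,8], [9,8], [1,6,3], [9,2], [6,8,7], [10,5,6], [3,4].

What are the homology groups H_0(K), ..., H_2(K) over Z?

H_0 ≅ Z,  H_1 ≅ Z^3,  H_2 = 0.

Order the vertices as 1 < 2 < 3 < 4 < 5 < 6 < 7 < 8 < 9 < 10. Listing each simplex with vertices in this order, K has dimension 2 with simplices:

  0-simplices (10): [1], [2], [3], [4], [5], [6], [7], [8], [9], [10]
  1-simplices (18): [1,2], [1,3], [1,6], [1,8], [2,3], [2,9], [2,10], [3,4], [3,6], [4,9], [5,6], [5,8], [5,10], [6,7], [6,8], [6,10], [7,8], [8,9]
  2-simplices (6): [1,2,3], [1,3,6], [1,6,8], [5,6,8], [5,6,10], [6,7,8]

Hence C_0 ≅ Z^10, C_1 ≅ Z^18, C_2 ≅ Z^6.

Boundary ∂_1: C_1 → C_0 sends each edge [p,q] (with p < q) to q − p.
The 10×18 boundary matrix has rank 9 and Smith normal form diag(1,1,1,1,1,1,1,1,1).

Boundary ∂_2: C_2 → C_1 sends each 2-simplex [p,q,r] to [q,r] − [p,r] + [p,q]. For instance
  ∂[1,3,6] = [3,6] − [1,6] + [1,3],
  ∂[1,6,8] = [6,8] − [1,8] + [1,6].
This gives a 18×6 integer matrix of rank 6; reducing to Smith normal form yields diagonal entries (1,1,1,1,1,1).

Reading off H_k = ker ∂_k / im ∂_{k+1}:

  H_0: rank C_0 − rank ∂_1 = 10 − 9 = 1, and the invariant factors of ∂_1 are all 1, so H_0 ≅ Z.
  H_1: rank ker ∂_1 − rank ∂_2 = (18 − 9) − 6 = 3, and the invariant factors of ∂_2 are all 1, so H_1 ≅ Z^3.
  H_2: rank ker ∂_2 − rank ∂_3 = (6 − 6) − 0 = 0, and there is no ∂_3, so H_2 ≅ 0.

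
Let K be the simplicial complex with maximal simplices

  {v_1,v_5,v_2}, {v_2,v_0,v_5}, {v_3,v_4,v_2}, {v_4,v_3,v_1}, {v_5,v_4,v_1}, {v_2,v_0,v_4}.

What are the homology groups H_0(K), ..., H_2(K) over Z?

H_0 = Z,  H_1 = Z,  H_2 = 0.

We work with the vertex ordering v_0 < v_1 < v_2 < v_3 < v_4 < v_5. The simplices of K, each written with vertices in increasing order, are:

  0-simplices (6): [v_0], [v_1], [v_2], [v_3], [v_4], [v_5]
  1-simplices (12): [v_0,v_2], [v_0,v_4], [v_0,v_5], [v_1,v_2], [v_1,v_3], [v_1,v_4], [v_1,v_5], [v_2,v_3], [v_2,v_4], [v_2,v_5], [v_3,v_4], [v_4,v_5]
  2-simplices (6): [v_0,v_2,v_4], [v_0,v_2,v_5], [v_1,v_2,v_5], [v_1,v_3,v_4], [v_1,v_4,v_5], [v_2,v_3,v_4]

Hence C_0 ≅ Z^6, C_1 ≅ Z^12, C_2 ≅ Z^6.

Boundary ∂_1: C_1 → C_0 is given by ∂[p,q] = [q] − [p].
The 6×12 boundary matrix has rank 5 and Smith normal form diag(1,1,1,1,1).

∂_2: C_2 → C_1 sends each 2-simplex [p,q,r] to [q,r] − [p,r] + [p,q]. For instance
  ∂[v_0,v_2,v_4] = [v_2,v_4] − [v_0,v_4] + [v_0,v_2],
  ∂[v_1,v_2,v_5] = [v_2,v_5] − [v_1,v_5] + [v_1,v_2].
The 12×6 boundary matrix has rank 6 and Smith normal form diag(1,1,1,1,1,1).

From H_k ≅ ker(∂_k) / im(∂_{k+1}) we obtain:

  H_0: rank C_0 − rank ∂_1 = 6 − 5 = 1, and the invariant factors of ∂_1 are all 1, so H_0 = Z.
  H_1: rank ker ∂_1 − rank ∂_2 = (12 − 5) − 6 = 1, and the invariant factors of ∂_2 are all 1, so H_1 = Z.
  H_2: rank ker ∂_2 − rank ∂_3 = (6 − 6) − 0 = 0, and there is no ∂_3, so H_2 = 0.

As a check, the Euler characteristic is 6 − 12 + 6 = 0, which agrees with 1 − 1 + 0 = 0.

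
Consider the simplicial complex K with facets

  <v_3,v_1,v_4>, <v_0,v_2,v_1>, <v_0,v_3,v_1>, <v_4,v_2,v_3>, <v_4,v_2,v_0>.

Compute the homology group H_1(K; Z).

K has 5 vertices, 10 edges, 5 triangles.
rank ∂_1 = 4, rank ∂_2 = 5 ⇒ b_1 = 10 − 4 − 5 = 1; all invariant factors of ∂_2 are 1 so no torsion. So H_1 ≅ Z.

H_1 = Z.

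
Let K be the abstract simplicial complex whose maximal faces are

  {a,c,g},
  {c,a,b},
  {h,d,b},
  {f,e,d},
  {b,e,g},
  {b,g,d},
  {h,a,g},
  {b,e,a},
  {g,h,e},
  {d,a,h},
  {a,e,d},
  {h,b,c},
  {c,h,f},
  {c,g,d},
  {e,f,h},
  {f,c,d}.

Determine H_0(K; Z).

Fix the vertex order a < b < c < d < e < f < g < h and write every simplex with vertices in increasing order. Then dim K = 2 and the simplices of K are:

  0-simplices (8): a, b, c, d, e, f, g, h
  1-simplices (24): ab, ac, ad, ae, ag, ah, bc, bd, be, bg, bh, cd, cf, cg, ch, de, df, dg, dh, ef, eg, eh, fh, gh
  2-simplices (16): abc, abe, acg, ade, adh, agh, bch, bdg, bdh, beg, cdf, cdg, cfh, def, efh, egh

giving chain groups C_0 ≅ Z^8, C_1 ≅ Z^24, C_2 ≅ Z^16.

The boundary map ∂_1: C_1 → C_0 is given by ∂[p,q] = [q] − [p].
This gives a 8×24 integer matrix of rank 7; reducing to Smith normal form yields diagonal entries (1,1,1,1,1,1,1).

Boundary ∂_2: C_2 → C_1 acts by ∂[p,q,r] = [q,r] − [p,r] + [p,q]. For instance
  ∂def = ef − df + de,
  ∂adh = dh − ah + ad.
The 24×16 boundary matrix has rank 15 and Smith normal form diag(1,1,1,1,1,1,1,1,1,1,1,1,1,1,1).

Reading off H_k = ker ∂_k / im ∂_{k+1}:

  H_0: rank C_0 − rank ∂_1 = 8 − 7 = 1, and the invariant factors of ∂_1 are all 1, so H_0 ≅ Z.

(K is a triangulation of the torus T^2.)

H_0 = Z.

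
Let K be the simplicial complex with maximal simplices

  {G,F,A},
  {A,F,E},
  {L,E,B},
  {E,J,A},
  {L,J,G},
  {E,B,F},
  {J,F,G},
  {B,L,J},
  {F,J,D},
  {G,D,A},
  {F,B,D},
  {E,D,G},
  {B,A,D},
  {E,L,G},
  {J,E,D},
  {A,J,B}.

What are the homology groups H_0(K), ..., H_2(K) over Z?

H_0 = Z,  H_1 = Z^2,  H_2 = Z.

We work with the vertex ordering A < B < D < E < F < G < J < L. The simplices of K, each written with vertices in increasing order, are:

  0-simplices (8): A, B, D, E, F, G, J, L
  1-simplices (24): AB, AD, AE, AF, AG, AJ, BD, BE, BF, BJ, BL, DE, DF, DG, DJ, EF, EG, EJ, EL, FG, FJ, GJ, GL, JL
  2-simplices (16): ABD, ABJ, ADG, AEF, AEJ, AFG, BDF, BEF, BEL, BJL, DEG, DEJ, DFJ, EGL, FGJ, GJL

giving chain groups C_0 ≅ Z^8, C_1 ≅ Z^24, C_2 ≅ Z^16.

Boundary ∂_1: C_1 → C_0 sends each edge [p,q] (with p < q) to q − p. For instance
  ∂GL = L − G.
The resulting 8×24 matrix has rank 7, and its Smith normal form has invariant factors (1,1,1,1,1,1,1).

Boundary ∂_2: C_2 → C_1 maps a triangle to the signed sum of its edges. For instance
  ∂ABJ = BJ − AJ + AB,
  ∂DEG = EG − DG + DE.
As a 24×16 matrix over Z this has rank 15, with invariant factors (1,1,1,1,1,1,1,1,1,1,1,1,1,1,1).

Reading off H_k = ker ∂_k / im ∂_{k+1}:

  H_0: rank C_0 − rank ∂_1 = 8 − 7 = 1, and the invariant factors of ∂_1 are all 1, so H_0 = Z.
  H_1: rank ker ∂_1 − rank ∂_2 = (24 − 7) − 15 = 2, and the invariant factors of ∂_2 are all 1, so H_1 = Z^2.
  H_2: rank ker ∂_2 − rank ∂_3 = (16 − 15) − 0 = 1, and there is no ∂_3, so H_2 = Z.

(K is a triangulation of the torus T^2.)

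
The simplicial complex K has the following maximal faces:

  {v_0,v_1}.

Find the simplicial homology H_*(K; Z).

Fix the vertex order v_0 < v_1 and write every simplex with vertices in increasing order. Then dim K = 1 and the simplices of K are:

  0-simplices (2): [v_0], [v_1]
  1-simplices (1): [v_0,v_1]

Hence C_0 ≅ Z^2, C_1 ≅ Z^1.

Boundary ∂_1: C_1 → C_0 sends each edge [p,q] (with p < q) to q − p.
As a 2×1 matrix over Z this has rank 1, with invariant factors (1).

Now H_k = ker ∂_k / im ∂_{k+1}, so:

  H_0: rank C_0 − rank ∂_1 = 2 − 1 = 1, and the invariant factors of ∂_1 are all 1, so H_0 = Z.
  H_1: rank ker ∂_1 − rank ∂_2 = (1 − 1) − 0 = 0, and there is no ∂_2, so H_1 = 0.

H_0 ≅ Z,  H_1 = 0.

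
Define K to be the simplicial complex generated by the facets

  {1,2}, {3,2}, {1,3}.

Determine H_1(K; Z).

H_1 ≅ Z.

Order the vertices as 1 < 2 < 3. Listing each simplex with vertices in this order, K has dimension 1 with simplices:

  0-simplices (3): [1], [2], [3]
  1-simplices (3): [1,2], [1,3], [2,3]

Hence C_0 ≅ Z^3, C_1 ≅ Z^3.

The boundary map ∂_1: C_1 → C_0 sends each edge [p,q] (with p < q) to q − p. For instance
  ∂[1,3] = [3] − [1].
As a 3×3 matrix over Z this has rank 2, with invariant factors (1,1).

From H_k ≅ ker(∂_k) / im(∂_{k+1}) we obtain:

  H_1: rank ker ∂_1 − rank ∂_2 = (3 − 2) − 0 = 1, and there is no ∂_2, so H_1 ≅ Z.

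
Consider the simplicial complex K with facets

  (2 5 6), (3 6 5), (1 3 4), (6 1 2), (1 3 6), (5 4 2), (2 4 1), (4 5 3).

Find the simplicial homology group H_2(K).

H_2 = Z.

Fix the vertex order 1 < 2 < 3 < 4 < 5 < 6 and write every simplex with vertices in increasing order. Then dim K = 2 and the simplices of K are:

  0-simplices (6): [1], [2], [3], [4], [5], [6]
  1-simplices (12): [1,2], [1,3], [1,4], [1,6], [2,4], [2,5], [2,6], [3,4], [3,5], [3,6], [4,5], [5,6]
  2-simplices (8): [1,2,4], [1,2,6], [1,3,4], [1,3,6], [2,4,5], [2,5,6], [3,4,5], [3,5,6]

so the chain groups are C_0 ≅ Z^6, C_1 ≅ Z^12, C_2 ≅ Z^8.

The boundary map ∂_1: C_1 → C_0 maps an edge to its endpoints' difference, ∂[p,q] = q − p. For instance
  ∂[2,6] = [6] − [2].
The 6×12 boundary matrix has rank 5 and Smith normal form diag(1,1,1,1,1).

Boundary ∂_2: C_2 → C_1 acts by ∂[p,q,r] = [q,r] − [p,r] + [p,q]. For instance
  ∂[2,5,6] = [5,6] − [2,6] + [2,5],
  ∂[1,2,4] = [2,4] − [1,4] + [1,2].
The resulting 12×8 matrix has rank 7, and its Smith normal form has invariant factors (1,1,1,1,1,1,1).

Reading off H_k = ker ∂_k / im ∂_{k+1}:

  H_2: rank ker ∂_2 − rank ∂_3 = (8 − 7) − 0 = 1, and there is no ∂_3, so H_2 = Z.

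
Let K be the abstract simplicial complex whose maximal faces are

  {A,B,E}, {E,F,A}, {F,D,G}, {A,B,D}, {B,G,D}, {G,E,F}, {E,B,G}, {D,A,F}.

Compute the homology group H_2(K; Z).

K has 6 vertices, 12 edges, 8 triangles.
rank ∂_2 = 7, rank ∂_3 = 0 ⇒ b_2 = 8 − 7 − 0 = 1. So H_2 ≅ Z.

H_2 ≅ Z.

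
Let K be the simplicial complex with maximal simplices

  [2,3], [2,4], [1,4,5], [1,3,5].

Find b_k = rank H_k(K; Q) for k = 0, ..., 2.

b_0 = 1, b_1 = 1, b_2 = 0.

Take the total order 1 < 2 < 3 < 4 < 5 on the vertex set. Then K (dimension 2) consists of the simplices:

  0-simplices (5): [1], [2], [3], [4], [5]
  1-simplices (7): [1,3], [1,4], [1,5], [2,3], [2,4], [3,5], [4,5]
  2-simplices (2): [1,3,5], [1,4,5]

Hence C_0 ≅ Z^5, C_1 ≅ Z^7, C_2 ≅ Z^2.

∂_1: C_1 → C_0 maps an edge to its endpoints' difference, ∂[p,q] = q − p.
This gives a 5×7 integer matrix of rank 4; reducing to Smith normal form yields diagonal entries (1,1,1,1).

∂_2: C_2 → C_1 acts by ∂[p,q,r] = [q,r] − [p,r] + [p,q]. For instance
  ∂[1,3,5] = [3,5] − [1,5] + [1,3],
  ∂[1,4,5] = [4,5] − [1,5] + [1,4].
This gives a 7×2 integer matrix of rank 2; reducing to Smith normal form yields diagonal entries (1,1).

Computing H_k = (kernel of ∂_k) / (image of ∂_{k+1}):

  H_0: rank C_0 − rank ∂_1 = 5 − 4 = 1, and the invariant factors of ∂_1 are all 1, so H_0 = Z.
  H_1: rank ker ∂_1 − rank ∂_2 = (7 − 4) − 2 = 1, and the invariant factors of ∂_2 are all 1, so H_1 = Z.
  H_2: rank ker ∂_2 − rank ∂_3 = (2 − 2) − 0 = 0, and there is no ∂_3, so H_2 = 0.

Hence the Betti numbers are b_0 = 1, b_1 = 1, b_2 = 0.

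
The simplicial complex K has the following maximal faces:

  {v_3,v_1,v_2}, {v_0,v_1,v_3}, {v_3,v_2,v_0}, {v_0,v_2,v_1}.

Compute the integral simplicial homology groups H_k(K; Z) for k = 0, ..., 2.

H_0 ≅ Z,  H_1 = 0,  H_2 ≅ Z.

Take the total order v_0 < v_1 < v_2 < v_3 on the vertex set. Then K (dimension 2) consists of the simplices:

  0-simplices (4): [v_0], [v_1], [v_2], [v_3]
  1-simplices (6): [v_0,v_1], [v_0,v_2], [v_0,v_3], [v_1,v_2], [v_1,v_3], [v_2,v_3]
  2-simplices (4): [v_0,v_1,v_2], [v_0,v_1,v_3], [v_0,v_2,v_3], [v_1,v_2,v_3]

giving chain groups C_0 ≅ Z^4, C_1 ≅ Z^6, C_2 ≅ Z^4.

The boundary map ∂_1: C_1 → C_0 maps an edge to its endpoints' difference, ∂[p,q] = q − p.
As a 4×6 matrix over Z this has rank 3, with invariant factors (1,1,1).

The boundary map ∂_2: C_2 → C_1 maps a triangle to the signed sum of its edges. For instance
  ∂[v_0,v_1,v_3] = [v_1,v_3] − [v_0,v_3] + [v_0,v_1],
  ∂[v_0,v_1,v_2] = [v_1,v_2] − [v_0,v_2] + [v_0,v_1].
The 6×4 boundary matrix has rank 3 and Smith normal form diag(1,1,1).

From H_k ≅ ker(∂_k) / im(∂_{k+1}) we obtain:

  H_0: rank C_0 − rank ∂_1 = 4 − 3 = 1, and the invariant factors of ∂_1 are all 1, so H_0 ≅ Z.
  H_1: rank ker ∂_1 − rank ∂_2 = (6 − 3) − 3 = 0, and the invariant factors of ∂_2 are all 1, so H_1 ≅ 0.
  H_2: rank ker ∂_2 − rank ∂_3 = (4 − 3) − 0 = 1, and there is no ∂_3, so H_2 ≅ Z.

As a check, the Euler characteristic is 4 − 6 + 4 = 2, which agrees with 1 − 0 + 1 = 2.
(K is a triangulation of the 2-sphere S^2.)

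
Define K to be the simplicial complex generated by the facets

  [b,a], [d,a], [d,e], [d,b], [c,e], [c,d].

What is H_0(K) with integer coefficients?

H_0 ≅ Z.

K has 5 vertices, 6 edges.
rank ∂_0 = 0, rank ∂_1 = 4 ⇒ b_0 = 5 − 0 − 4 = 1; all invariant factors of ∂_1 are 1 so no torsion. So H_0 = Z.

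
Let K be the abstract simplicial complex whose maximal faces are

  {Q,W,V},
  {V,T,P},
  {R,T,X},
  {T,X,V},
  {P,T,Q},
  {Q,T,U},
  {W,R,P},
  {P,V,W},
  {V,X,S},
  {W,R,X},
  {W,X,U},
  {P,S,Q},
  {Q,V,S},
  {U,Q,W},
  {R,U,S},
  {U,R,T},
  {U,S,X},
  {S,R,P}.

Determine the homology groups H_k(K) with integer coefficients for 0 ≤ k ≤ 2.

Order the vertices as P < Q < R < S < T < U < V < W < X. Listing each simplex with vertices in this order, K has dimension 2 with simplices:

  0-simplices (9): P, Q, R, S, T, U, V, W, X
  1-simplices (27): PQ, PR, PS, PT, PV, PW, QS, QT, QU, QV, QW, RS, RT, RU, RW, RX, SU, SV, SX, TU, TV, TX, UW, UX, VW, VX, WX
  2-simplices (18): PQS, PQT, PRS, PRW, PTV, PVW, QSV, QTU, QUW, QVW, RSU, RTU, RTX, RWX, SUX, SVX, TVX, UWX

giving chain groups C_0 ≅ Z^9, C_1 ≅ Z^27, C_2 ≅ Z^18.

The boundary map ∂_1: C_1 → C_0 is given by ∂[p,q] = [q] − [p]. For instance
  ∂QU = U − Q.
This gives a 9×27 integer matrix of rank 8; reducing to Smith normal form yields diagonal entries (1,1,1,1,1,1,1,1).

∂_2: C_2 → C_1 sends each 2-simplex [p,q,r] to [q,r] − [p,r] + [p,q]. For instance
  ∂QVW = VW − QW + QV,
  ∂TVX = VX − TX + TV.
The 27×18 boundary matrix has rank 18 and Smith normal form diag(1,1,1,1,1,1,1,1,1,1,1,1,1,1,1,1,1,2).

Reading off H_k = ker ∂_k / im ∂_{k+1}:

  H_0: rank C_0 − rank ∂_1 = 9 − 8 = 1, and the invariant factors of ∂_1 are all 1, so H_0 = Z.
  H_1: rank ker ∂_1 − rank ∂_2 = (27 − 8) − 18 = 1, and ∂_2 has invariant factor 2 > 1, so H_1 = Z ⊕ Z/2Z.
  H_2: rank ker ∂_2 − rank ∂_3 = (18 − 18) − 0 = 0, and there is no ∂_3, so H_2 = 0.

(K is a triangulation of the Klein bottle.)

H_0 ≅ Z,  H_1 ≅ Z ⊕ Z/2Z,  H_2 = 0.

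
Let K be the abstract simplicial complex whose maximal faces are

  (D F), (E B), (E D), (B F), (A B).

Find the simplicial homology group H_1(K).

K has 5 vertices, 5 edges.
rank ∂_1 = 4, rank ∂_2 = 0 ⇒ b_1 = 5 − 4 − 0 = 1. So H_1 = Z.

H_1 = Z.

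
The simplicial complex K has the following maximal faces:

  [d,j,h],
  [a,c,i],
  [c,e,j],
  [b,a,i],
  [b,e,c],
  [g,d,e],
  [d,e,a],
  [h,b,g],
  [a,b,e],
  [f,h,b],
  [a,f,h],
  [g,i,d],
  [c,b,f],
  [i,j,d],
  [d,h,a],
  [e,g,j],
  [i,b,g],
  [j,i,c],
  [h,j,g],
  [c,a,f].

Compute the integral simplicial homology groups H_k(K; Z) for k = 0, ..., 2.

H_0 ≅ Z,  H_1 ≅ Z ⊕ Z/2Z,  H_2 = 0.

We work with the vertex ordering a < b < c < d < e < f < g < h < i < j. The simplices of K, each written with vertices in increasing order, are:

  0-simplices (10): a, b, c, d, e, f, g, h, i, j
  1-simplices (30): ab, ac, ad, ae, af, ah, ai, bc, be, bf, bg, bh, bi, ce, cf, ci, cj, de, dg, dh, di, dj, eg, ej, fh, gh, gi, gj, hj, ij
  2-simplices (20): abe, abi, acf, aci, ade, adh, afh, bce, bcf, bfh, bgh, bgi, cej, cij, deg, dgi, dhj, dij, egj, ghj

giving chain groups C_0 ≅ Z^10, C_1 ≅ Z^30, C_2 ≅ Z^20.

The boundary map ∂_1: C_1 → C_0 maps an edge to its endpoints' difference, ∂[p,q] = q − p.
The 10×30 boundary matrix has rank 9 and Smith normal form diag(1,1,1,1,1,1,1,1,1).

The boundary map ∂_2: C_2 → C_1 maps a triangle to the signed sum of its edges. For instance
  ∂egj = gj − ej + eg,
  ∂dhj = hj − dj + dh.
The resulting 30×20 matrix has rank 20, and its Smith normal form has invariant factors (1,1,1,1,1,1,1,1,1,1,1,1,1,1,1,1,1,1,1,2).

Computing H_k = (kernel of ∂_k) / (image of ∂_{k+1}):

  H_0: rank C_0 − rank ∂_1 = 10 − 9 = 1, and the invariant factors of ∂_1 are all 1, so H_0 ≅ Z.
  H_1: rank ker ∂_1 − rank ∂_2 = (30 − 9) − 20 = 1, and ∂_2 has invariant factor 2 > 1, so H_1 ≅ Z ⊕ Z/2Z.
  H_2: rank ker ∂_2 − rank ∂_3 = (20 − 20) − 0 = 0, and there is no ∂_3, so H_2 ≅ 0.

As a check, the Euler characteristic is 10 − 30 + 20 = 0, which agrees with 1 − 1 + 0 = 0.
(K is a triangulation of the Klein bottle.)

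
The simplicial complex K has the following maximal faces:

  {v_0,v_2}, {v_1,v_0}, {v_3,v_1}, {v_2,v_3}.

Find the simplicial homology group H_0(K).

H_0 ≅ Z.

Fix the vertex order v_0 < v_1 < v_2 < v_3 and write every simplex with vertices in increasing order. Then dim K = 1 and the simplices of K are:

  0-simplices (4): [v_0], [v_1], [v_2], [v_3]
  1-simplices (4): [v_0,v_1], [v_0,v_2], [v_1,v_3], [v_2,v_3]

giving chain groups C_0 ≅ Z^4, C_1 ≅ Z^4.

∂_1: C_1 → C_0 maps an edge to its endpoints' difference, ∂[p,q] = q − p.
As a 4×4 matrix over Z this has rank 3, with invariant factors (1,1,1).

Computing H_k = (kernel of ∂_k) / (image of ∂_{k+1}):

  H_0: rank C_0 − rank ∂_1 = 4 − 3 = 1, and the invariant factors of ∂_1 are all 1, so H_0 ≅ Z.

(K is a triangulation of the circle S^1.)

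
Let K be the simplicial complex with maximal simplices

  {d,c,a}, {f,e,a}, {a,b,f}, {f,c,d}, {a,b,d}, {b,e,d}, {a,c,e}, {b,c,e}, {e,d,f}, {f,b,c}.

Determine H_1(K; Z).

H_1 ≅ Z/2Z.

We work with the vertex ordering a < b < c < d < e < f. The simplices of K, each written with vertices in increasing order, are:

  0-simplices (6): a, b, c, d, e, f
  1-simplices (15): ab, ac, ad, ae, af, bc, bd, be, bf, cd, ce, cf, de, df, ef
  2-simplices (10): abd, abf, acd, ace, aef, bce, bcf, bde, cdf, def

giving chain groups C_0 ≅ Z^6, C_1 ≅ Z^15, C_2 ≅ Z^10.

Boundary ∂_1: C_1 → C_0 is given by ∂[p,q] = [q] − [p]. For instance
  ∂de = e − d.
This gives a 6×15 integer matrix of rank 5; reducing to Smith normal form yields diagonal entries (1,1,1,1,1).

The boundary map ∂_2: C_2 → C_1 maps a triangle to the signed sum of its edges. For instance
  ∂acd = cd − ad + ac,
  ∂def = ef − df + de.
The 15×10 boundary matrix has rank 10 and Smith normal form diag(1,1,1,1,1,1,1,1,1,2).

Now H_k = ker ∂_k / im ∂_{k+1}, so:

  H_1: rank ker ∂_1 − rank ∂_2 = (15 − 5) − 10 = 0, and ∂_2 has invariant factor 2 > 1, so H_1 ≅ Z/2Z.

(K is a triangulation of the real projective plane RP^2.)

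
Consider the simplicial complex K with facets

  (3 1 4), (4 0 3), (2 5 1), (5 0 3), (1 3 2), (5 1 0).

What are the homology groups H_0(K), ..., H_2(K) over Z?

H_0 = Z,  H_1 = Z,  H_2 = 0.

Order the vertices as 0 < 1 < 2 < 3 < 4 < 5. Listing each simplex with vertices in this order, K has dimension 2 with simplices:

  0-simplices (6): [0], [1], [2], [3], [4], [5]
  1-simplices (12): [0,1], [0,3], [0,4], [0,5], [1,2], [1,3], [1,4], [1,5], [2,3], [2,5], [3,4], [3,5]
  2-simplices (6): [0,1,5], [0,3,4], [0,3,5], [1,2,3], [1,2,5], [1,3,4]

so the chain groups are C_0 ≅ Z^6, C_1 ≅ Z^12, C_2 ≅ Z^6.

Boundary ∂_1: C_1 → C_0 sends each edge [p,q] (with p < q) to q − p. For instance
  ∂[1,4] = [4] − [1].
This gives a 6×12 integer matrix of rank 5; reducing to Smith normal form yields diagonal entries (1,1,1,1,1).

The boundary map ∂_2: C_2 → C_1 acts by ∂[p,q,r] = [q,r] − [p,r] + [p,q]. For instance
  ∂[0,3,5] = [3,5] − [0,5] + [0,3],
  ∂[1,2,5] = [2,5] − [1,5] + [1,2].
This gives a 12×6 integer matrix of rank 6; reducing to Smith normal form yields diagonal entries (1,1,1,1,1,1).

Reading off H_k = ker ∂_k / im ∂_{k+1}:

  H_0: rank C_0 − rank ∂_1 = 6 − 5 = 1, and the invariant factors of ∂_1 are all 1, so H_0 ≅ Z.
  H_1: rank ker ∂_1 − rank ∂_2 = (12 − 5) − 6 = 1, and the invariant factors of ∂_2 are all 1, so H_1 ≅ Z.
  H_2: rank ker ∂_2 − rank ∂_3 = (6 − 6) − 0 = 0, and there is no ∂_3, so H_2 ≅ 0.

(K is a triangulation of the cylinder S^1 x I.)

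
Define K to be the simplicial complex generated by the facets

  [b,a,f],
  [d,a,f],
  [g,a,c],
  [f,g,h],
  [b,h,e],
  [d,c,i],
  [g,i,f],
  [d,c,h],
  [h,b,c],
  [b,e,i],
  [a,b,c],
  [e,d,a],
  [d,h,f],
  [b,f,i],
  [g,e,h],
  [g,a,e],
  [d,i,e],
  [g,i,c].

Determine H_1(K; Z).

We work with the vertex ordering a < b < c < d < e < f < g < h < i. The simplices of K, each written with vertices in increasing order, are:

  0-simplices (9): a, b, c, d, e, f, g, h, i
  1-simplices (27): ab, ac, ad, ae, af, ag, bc, be, bf, bh, bi, cd, cg, ch, ci, de, df, dh, di, eg, eh, ei, fg, fh, fi, gh, gi
  2-simplices (18): abc, abf, acg, ade, adf, aeg, bch, beh, bei, bfi, cdh, cdi, cgi, dei, dfh, egh, fgh, fgi

so the chain groups are C_0 ≅ Z^9, C_1 ≅ Z^27, C_2 ≅ Z^18.

∂_1: C_1 → C_0 maps an edge to its endpoints' difference, ∂[p,q] = q − p.
As a 9×27 matrix over Z this has rank 8, with invariant factors (1,1,1,1,1,1,1,1).

The boundary map ∂_2: C_2 → C_1 acts by ∂[p,q,r] = [q,r] − [p,r] + [p,q]. For instance
  ∂bch = ch − bh + bc,
  ∂egh = gh − eh + eg.
The 27×18 boundary matrix has rank 17 and Smith normal form diag(1,1,1,1,1,1,1,1,1,1,1,1,1,1,1,1,1).

Computing H_k = (kernel of ∂_k) / (image of ∂_{k+1}):

  H_1: rank ker ∂_1 − rank ∂_2 = (27 − 8) − 17 = 2, and the invariant factors of ∂_2 are all 1, so H_1 = Z^2.

(K is a triangulation of the torus T^2.)

H_1 ≅ Z^2.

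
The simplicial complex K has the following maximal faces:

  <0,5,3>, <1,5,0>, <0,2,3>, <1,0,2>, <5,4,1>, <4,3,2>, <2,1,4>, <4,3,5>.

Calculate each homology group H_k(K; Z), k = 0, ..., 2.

Order the vertices as 0 < 1 < 2 < 3 < 4 < 5. Listing each simplex with vertices in this order, K has dimension 2 with simplices:

  0-simplices (6): [0], [1], [2], [3], [4], [5]
  1-simplices (12): [0,1], [0,2], [0,3], [0,5], [1,2], [1,4], [1,5], [2,3], [2,4], [3,4], [3,5], [4,5]
  2-simplices (8): [0,1,2], [0,1,5], [0,2,3], [0,3,5], [1,2,4], [1,4,5], [2,3,4], [3,4,5]

giving chain groups C_0 ≅ Z^6, C_1 ≅ Z^12, C_2 ≅ Z^8.

∂_1: C_1 → C_0 maps an edge to its endpoints' difference, ∂[p,q] = q − p. For instance
  ∂[3,5] = [5] − [3].
As a 6×12 matrix over Z this has rank 5, with invariant factors (1,1,1,1,1).

Boundary ∂_2: C_2 → C_1 maps a triangle to the signed sum of its edges. For instance
  ∂[0,3,5] = [3,5] − [0,5] + [0,3],
  ∂[1,4,5] = [4,5] − [1,5] + [1,4].
The resulting 12×8 matrix has rank 7, and its Smith normal form has invariant factors (1,1,1,1,1,1,1).

Reading off H_k = ker ∂_k / im ∂_{k+1}:

  H_0: rank C_0 − rank ∂_1 = 6 − 5 = 1, and the invariant factors of ∂_1 are all 1, so H_0 = Z.
  H_1: rank ker ∂_1 − rank ∂_2 = (12 − 5) − 7 = 0, and the invariant factors of ∂_2 are all 1, so H_1 = 0.
  H_2: rank ker ∂_2 − rank ∂_3 = (8 − 7) − 0 = 1, and there is no ∂_3, so H_2 = Z.

(K is a triangulation of the 2-sphere S^2.)

H_0 ≅ Z,  H_1 = 0,  H_2 ≅ Z.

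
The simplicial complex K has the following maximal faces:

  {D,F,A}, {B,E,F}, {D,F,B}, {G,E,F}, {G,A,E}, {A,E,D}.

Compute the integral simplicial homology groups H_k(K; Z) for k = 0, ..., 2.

Order the vertices as A < B < D < E < F < G. Listing each simplex with vertices in this order, K has dimension 2 with simplices:

  0-simplices (6): A, B, D, E, F, G
  1-simplices (12): AD, AE, AF, AG, BD, BE, BF, DE, DF, EF, EG, FG
  2-simplices (6): ADE, ADF, AEG, BDF, BEF, EFG

giving chain groups C_0 ≅ Z^6, C_1 ≅ Z^12, C_2 ≅ Z^6.

The boundary map ∂_1: C_1 → C_0 is given by ∂[p,q] = [q] − [p]. For instance
  ∂AE = E − A.
As a 6×12 matrix over Z this has rank 5, with invariant factors (1,1,1,1,1).

∂_2: C_2 → C_1 sends each 2-simplex [p,q,r] to [q,r] − [p,r] + [p,q]. For instance
  ∂BEF = EF − BF + BE,
  ∂ADE = DE − AE + AD.
The 12×6 boundary matrix has rank 6 and Smith normal form diag(1,1,1,1,1,1).

Computing H_k = (kernel of ∂_k) / (image of ∂_{k+1}):

  H_0: rank C_0 − rank ∂_1 = 6 − 5 = 1, and the invariant factors of ∂_1 are all 1, so H_0 = Z.
  H_1: rank ker ∂_1 − rank ∂_2 = (12 − 5) − 6 = 1, and the invariant factors of ∂_2 are all 1, so H_1 = Z.
  H_2: rank ker ∂_2 − rank ∂_3 = (6 − 6) − 0 = 0, and there is no ∂_3, so H_2 = 0.

As a check, the Euler characteristic is 6 − 12 + 6 = 0, which agrees with 1 − 1 + 0 = 0.

H_0 ≅ Z,  H_1 ≅ Z,  H_2 = 0.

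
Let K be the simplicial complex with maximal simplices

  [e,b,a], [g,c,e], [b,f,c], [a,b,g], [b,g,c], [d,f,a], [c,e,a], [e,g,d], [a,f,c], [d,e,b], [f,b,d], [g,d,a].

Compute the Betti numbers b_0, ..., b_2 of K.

b_0 = 1, b_1 = 0, b_2 = 0.

Take the total order a < b < c < d < e < f < g on the vertex set. Then K (dimension 2) consists of the simplices:

  0-simplices (7): a, b, c, d, e, f, g
  1-simplices (18): ab, ac, ad, ae, af, ag, bc, bd, be, bf, bg, ce, cf, cg, de, df, dg, eg
  2-simplices (12): abe, abg, ace, acf, adf, adg, bcf, bcg, bde, bdf, ceg, deg

so the chain groups are C_0 ≅ Z^7, C_1 ≅ Z^18, C_2 ≅ Z^12.

The boundary map ∂_1: C_1 → C_0 maps an edge to its endpoints' difference, ∂[p,q] = q − p. For instance
  ∂bd = d − b.
This gives a 7×18 integer matrix of rank 6; reducing to Smith normal form yields diagonal entries (1,1,1,1,1,1).

Boundary ∂_2: C_2 → C_1 maps a triangle to the signed sum of its edges. For instance
  ∂bcf = cf − bf + bc,
  ∂adg = dg − ag + ad.
The resulting 18×12 matrix has rank 12, and its Smith normal form has invariant factors (1,1,1,1,1,1,1,1,1,1,1,2).

Reading off H_k = ker ∂_k / im ∂_{k+1}:

  H_0: rank C_0 − rank ∂_1 = 7 − 6 = 1, and the invariant factors of ∂_1 are all 1, so H_0 ≅ Z.
  H_1: rank ker ∂_1 − rank ∂_2 = (18 − 6) − 12 = 0, and ∂_2 has invariant factor 2 > 1, so H_1 ≅ Z/2.
  H_2: rank ker ∂_2 − rank ∂_3 = (12 − 12) − 0 = 0, and there is no ∂_3, so H_2 ≅ 0.

Hence the Betti numbers are b_0 = 1, b_1 = 0, b_2 = 0.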